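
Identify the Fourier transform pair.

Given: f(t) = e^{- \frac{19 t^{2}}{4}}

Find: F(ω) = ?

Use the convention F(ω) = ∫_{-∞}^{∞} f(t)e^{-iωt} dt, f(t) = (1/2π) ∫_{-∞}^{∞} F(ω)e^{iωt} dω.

F(ω) = \frac{2 \sqrt{19} \sqrt{\pi} e^{- \frac{\omega^{2}}{19}}}{19}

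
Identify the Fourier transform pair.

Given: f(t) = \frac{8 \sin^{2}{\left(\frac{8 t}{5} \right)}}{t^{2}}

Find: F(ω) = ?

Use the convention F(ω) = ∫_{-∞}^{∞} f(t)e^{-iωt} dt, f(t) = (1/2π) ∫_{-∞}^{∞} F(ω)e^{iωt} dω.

F(ω) = \begin{cases} \frac{4 \pi \left(16 - 5 \left|{\omega}\right|\right)}{5} & \text{for}\: \omega > - \frac{16}{5} \wedge \omega < \frac{16}{5} \\0 & \text{otherwise} \end{cases}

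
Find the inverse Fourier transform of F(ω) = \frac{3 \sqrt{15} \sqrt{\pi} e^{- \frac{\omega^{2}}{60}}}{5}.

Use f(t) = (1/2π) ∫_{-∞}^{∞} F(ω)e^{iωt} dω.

f(t) = 9 e^{- 15 t^{2}}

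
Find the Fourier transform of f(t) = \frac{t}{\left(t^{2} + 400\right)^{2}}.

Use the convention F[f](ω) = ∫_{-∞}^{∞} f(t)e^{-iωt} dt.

F(ω) = - \frac{i \pi \omega e^{- 20 \left|{\omega}\right|}}{40}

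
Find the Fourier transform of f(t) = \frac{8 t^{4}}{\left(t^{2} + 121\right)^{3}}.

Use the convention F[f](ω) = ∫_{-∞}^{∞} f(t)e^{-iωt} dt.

F(ω) = \frac{\pi \left(121 \omega^{2} - 55 \left|{\omega}\right| + 3\right) e^{- 11 \left|{\omega}\right|}}{11}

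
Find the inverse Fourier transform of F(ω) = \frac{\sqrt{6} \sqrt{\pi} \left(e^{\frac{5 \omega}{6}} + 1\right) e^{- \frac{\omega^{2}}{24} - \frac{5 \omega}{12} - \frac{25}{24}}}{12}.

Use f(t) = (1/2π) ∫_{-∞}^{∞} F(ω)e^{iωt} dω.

f(t) = e^{- 6 t^{2}} \cos{\left(5 t \right)}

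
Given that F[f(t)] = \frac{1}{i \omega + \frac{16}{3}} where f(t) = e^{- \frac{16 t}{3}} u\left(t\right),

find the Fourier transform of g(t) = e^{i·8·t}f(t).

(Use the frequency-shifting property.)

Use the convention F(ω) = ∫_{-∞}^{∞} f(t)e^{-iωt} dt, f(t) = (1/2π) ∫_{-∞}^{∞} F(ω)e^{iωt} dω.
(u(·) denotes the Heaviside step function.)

F[g](ω) = \frac{3}{3 i \left(\omega - 8\right) + 16}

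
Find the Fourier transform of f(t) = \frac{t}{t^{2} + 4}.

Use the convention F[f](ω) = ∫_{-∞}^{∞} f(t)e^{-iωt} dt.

F(ω) = - i \pi e^{- 2 \left|{\omega}\right|} \operatorname{sign}{\left(\omega \right)}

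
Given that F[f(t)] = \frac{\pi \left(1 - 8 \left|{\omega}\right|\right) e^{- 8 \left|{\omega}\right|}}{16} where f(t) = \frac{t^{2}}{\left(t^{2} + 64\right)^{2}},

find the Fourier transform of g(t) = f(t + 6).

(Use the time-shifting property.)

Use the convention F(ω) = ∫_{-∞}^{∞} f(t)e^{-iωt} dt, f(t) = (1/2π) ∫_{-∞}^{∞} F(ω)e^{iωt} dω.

F[g](ω) = - \frac{\pi \left(8 \left|{\omega}\right| - 1\right) e^{6 i \omega - 8 \left|{\omega}\right|}}{16}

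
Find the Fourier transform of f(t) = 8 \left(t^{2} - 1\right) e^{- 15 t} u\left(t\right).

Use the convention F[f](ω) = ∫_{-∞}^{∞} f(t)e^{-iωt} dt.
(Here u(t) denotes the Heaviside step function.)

F(ω) = \frac{8 \left(2 i \omega - \left(i \omega + 15\right)^{3} + 30\right)}{\left(i \omega + 15\right)^{4}}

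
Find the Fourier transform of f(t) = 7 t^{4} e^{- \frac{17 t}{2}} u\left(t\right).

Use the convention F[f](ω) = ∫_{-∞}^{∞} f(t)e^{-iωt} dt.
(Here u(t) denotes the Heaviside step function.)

F(ω) = \frac{5376}{\left(2 i \omega + 17\right)^{5}}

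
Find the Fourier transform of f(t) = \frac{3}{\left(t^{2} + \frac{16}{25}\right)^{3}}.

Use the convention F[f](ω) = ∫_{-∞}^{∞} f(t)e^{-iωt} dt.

F(ω) = \frac{375 \pi \left(16 \omega^{2} + 60 \left|{\omega}\right| + 75\right) e^{- \frac{4 \left|{\omega}\right|}{5}}}{8192}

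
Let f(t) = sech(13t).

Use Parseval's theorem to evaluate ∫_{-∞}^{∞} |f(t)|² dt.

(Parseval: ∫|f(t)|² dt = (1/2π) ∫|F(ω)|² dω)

∫|f(t)|² dt = \frac{2}{13}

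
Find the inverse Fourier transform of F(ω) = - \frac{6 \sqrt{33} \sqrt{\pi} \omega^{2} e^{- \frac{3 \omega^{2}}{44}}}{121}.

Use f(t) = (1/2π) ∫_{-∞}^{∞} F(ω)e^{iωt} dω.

f(t) = 2 \left(\frac{44 t^{2}}{3} - 2\right) e^{- \frac{11 t^{2}}{3}}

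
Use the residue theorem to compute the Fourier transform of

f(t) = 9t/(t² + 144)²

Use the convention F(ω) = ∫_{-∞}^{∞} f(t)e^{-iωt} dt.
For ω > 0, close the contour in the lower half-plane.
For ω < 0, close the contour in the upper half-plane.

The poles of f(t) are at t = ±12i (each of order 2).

Let g(z) = f(z)e^{-iωz}; for large |z| the factor e^{-iωz} decays in the lower half-plane when ω > 0 and in the upper half-plane when ω < 0.

Case ω > 0 (lower half-plane, clockwise contour ⇒ F(ω) = -2πi·ΣRes):
  Res_{z = - 12 i} g(z) = \frac{3 \omega e^{- 12 \omega}}{16} (pole of order 2)
  F(ω) = -2πi·ΣRes = - \frac{3 i \pi \omega e^{- 12 \omega}}{8}

Case ω < 0 (upper half-plane, counterclockwise contour ⇒ F(ω) = +2πi·ΣRes):
  Res_{z = 12 i} g(z) = - \frac{3 \omega e^{12 \omega}}{16} (pole of order 2)
  F(ω) = 2πi·ΣRes = - \frac{3 i \pi \omega e^{12 \omega}}{8}

Both cases combine into a single formula in |ω|:

F(ω) = - \frac{3 i \pi \omega e^{- 12 \left|{\omega}\right|}}{8}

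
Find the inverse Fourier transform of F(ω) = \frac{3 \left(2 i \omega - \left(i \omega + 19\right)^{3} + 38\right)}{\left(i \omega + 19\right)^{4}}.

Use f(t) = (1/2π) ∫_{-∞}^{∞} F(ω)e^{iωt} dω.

f(t) = 3 \left(t^{2} - 1\right) e^{- 19 t} u\left(t\right)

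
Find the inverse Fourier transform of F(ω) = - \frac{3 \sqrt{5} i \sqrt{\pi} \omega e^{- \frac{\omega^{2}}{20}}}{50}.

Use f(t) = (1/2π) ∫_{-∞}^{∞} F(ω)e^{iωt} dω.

f(t) = 3 t e^{- 5 t^{2}}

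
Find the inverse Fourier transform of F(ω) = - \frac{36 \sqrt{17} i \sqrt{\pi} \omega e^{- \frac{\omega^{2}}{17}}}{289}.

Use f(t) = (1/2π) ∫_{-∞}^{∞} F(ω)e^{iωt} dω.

f(t) = 9 t e^{- \frac{17 t^{2}}{4}}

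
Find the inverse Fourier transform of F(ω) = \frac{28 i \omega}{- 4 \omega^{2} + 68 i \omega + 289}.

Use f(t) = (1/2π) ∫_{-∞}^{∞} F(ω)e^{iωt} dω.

f(t) = 7 \left(1 - \frac{17 t}{2}\right) e^{- \frac{17 t}{2}} u\left(t\right)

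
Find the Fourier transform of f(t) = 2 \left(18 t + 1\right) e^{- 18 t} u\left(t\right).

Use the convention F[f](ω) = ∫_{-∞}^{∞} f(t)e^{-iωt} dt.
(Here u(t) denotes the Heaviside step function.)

F(ω) = \frac{2 \left(- i \omega - 36\right)}{\omega^{2} - 36 i \omega - 324}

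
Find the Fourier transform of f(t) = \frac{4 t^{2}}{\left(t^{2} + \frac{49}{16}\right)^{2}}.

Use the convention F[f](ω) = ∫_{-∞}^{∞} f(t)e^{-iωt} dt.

F(ω) = \frac{2 \pi \left(4 - 7 \left|{\omega}\right|\right) e^{- \frac{7 \left|{\omega}\right|}{4}}}{7}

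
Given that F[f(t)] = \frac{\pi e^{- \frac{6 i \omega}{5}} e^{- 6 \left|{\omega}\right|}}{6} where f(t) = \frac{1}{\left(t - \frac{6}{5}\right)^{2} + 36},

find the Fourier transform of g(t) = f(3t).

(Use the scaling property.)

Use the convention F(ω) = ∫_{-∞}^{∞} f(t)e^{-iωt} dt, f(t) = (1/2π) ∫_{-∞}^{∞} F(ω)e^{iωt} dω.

F[g](ω) = \frac{\pi e^{- \frac{2 i \omega}{5} - 2 \left|{\omega}\right|}}{18}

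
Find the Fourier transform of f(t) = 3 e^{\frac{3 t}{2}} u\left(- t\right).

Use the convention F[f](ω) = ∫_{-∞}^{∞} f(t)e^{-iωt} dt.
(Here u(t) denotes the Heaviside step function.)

F(ω) = - \frac{6}{2 i \omega - 3}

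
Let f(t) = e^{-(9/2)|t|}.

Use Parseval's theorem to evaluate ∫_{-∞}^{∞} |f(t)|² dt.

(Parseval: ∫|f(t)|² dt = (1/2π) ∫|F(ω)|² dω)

∫|f(t)|² dt = \frac{2}{9}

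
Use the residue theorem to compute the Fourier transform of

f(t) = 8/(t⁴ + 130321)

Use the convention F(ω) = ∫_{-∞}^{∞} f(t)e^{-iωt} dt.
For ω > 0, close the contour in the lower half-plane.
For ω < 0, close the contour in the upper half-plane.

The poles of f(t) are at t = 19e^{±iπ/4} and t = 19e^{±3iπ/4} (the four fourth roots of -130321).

Let g(z) = f(z)e^{-iωz}; for large |z| the factor e^{-iωz} decays in the lower half-plane when ω > 0 and in the upper half-plane when ω < 0.

Case ω > 0 (lower half-plane, clockwise contour ⇒ F(ω) = -2πi·ΣRes):
  Res_{z = - \frac{19 \sqrt{2}}{2} - \frac{19 \sqrt{2} i}{2}} g(z) = \frac{\sqrt{2} \left(1 + i\right) e^{\frac{19 \sqrt{2} \omega \left(-1 + i\right)}{2}}}{6859}
  Res_{z = \frac{19 \sqrt{2}}{2} - \frac{19 \sqrt{2} i}{2}} g(z) = \frac{\sqrt{2} \left(-1 + i\right) e^{- \frac{19 \sqrt{2} \omega \left(1 + i\right)}{2}}}{6859}
  F(ω) = -2πi·ΣRes = \frac{2 \sqrt{2} \pi \left(\left(1 - i\right) e^{19 \sqrt{2} i \omega} + 1 + i\right) e^{- \frac{19 \sqrt{2} \omega \left(1 + i\right)}{2}}}{6859} = \frac{8 \pi e^{- \frac{19 \sqrt{2} \omega}{2}} \sin{\left(\frac{19 \sqrt{2} \omega}{2} + \frac{\pi}{4} \right)}}{6859}

Case ω < 0 (upper half-plane, counterclockwise contour ⇒ F(ω) = +2πi·ΣRes):
  Res_{z = \frac{19 \sqrt{2}}{2} + \frac{19 \sqrt{2} i}{2}} g(z) = - \frac{\sqrt{2} \left(1 + i\right) e^{\frac{19 \sqrt{2} \omega \left(1 - i\right)}{2}}}{6859}
  Res_{z = - \frac{19 \sqrt{2}}{2} + \frac{19 \sqrt{2} i}{2}} g(z) = \frac{\sqrt{2} \left(1 - i\right) e^{\frac{19 \sqrt{2} \omega \left(1 + i\right)}{2}}}{6859}
  F(ω) = 2πi·ΣRes = - \frac{2 \sqrt{2} i \pi \left(\left(1 + i\right) e^{\frac{19 \sqrt{2} \omega \left(1 - i\right)}{2}} - \left(1 - i\right) e^{\frac{19 \sqrt{2} \omega \left(1 + i\right)}{2}}\right)}{6859} = \frac{8 \pi e^{\frac{19 \sqrt{2} \omega}{2}} \cos{\left(\frac{19 \sqrt{2} \omega}{2} + \frac{\pi}{4} \right)}}{6859}

Both cases combine into a single formula in |ω|:

F(ω) = \frac{8 \pi e^{- \frac{19 \sqrt{2} \left|{\omega}\right|}{2}} \sin{\left(\frac{19 \sqrt{2} \left|{\omega}\right|}{2} + \frac{\pi}{4} \right)}}{6859}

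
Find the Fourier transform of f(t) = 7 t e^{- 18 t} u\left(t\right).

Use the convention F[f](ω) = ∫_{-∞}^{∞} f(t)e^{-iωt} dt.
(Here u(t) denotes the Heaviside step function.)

F(ω) = \frac{7}{\left(i \omega + 18\right)^{2}}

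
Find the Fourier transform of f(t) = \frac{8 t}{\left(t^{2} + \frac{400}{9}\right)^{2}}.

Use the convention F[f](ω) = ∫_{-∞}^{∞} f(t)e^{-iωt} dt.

F(ω) = - \frac{3 i \pi \omega e^{- \frac{20 \left|{\omega}\right|}{3}}}{5}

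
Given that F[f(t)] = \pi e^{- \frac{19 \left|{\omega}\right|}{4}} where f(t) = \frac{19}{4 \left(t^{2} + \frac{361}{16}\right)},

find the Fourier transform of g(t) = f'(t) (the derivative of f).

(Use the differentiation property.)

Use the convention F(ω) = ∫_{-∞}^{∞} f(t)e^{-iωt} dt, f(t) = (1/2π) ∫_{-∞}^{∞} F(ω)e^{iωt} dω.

F[g](ω) = i \pi \omega e^{- \frac{19 \left|{\omega}\right|}{4}}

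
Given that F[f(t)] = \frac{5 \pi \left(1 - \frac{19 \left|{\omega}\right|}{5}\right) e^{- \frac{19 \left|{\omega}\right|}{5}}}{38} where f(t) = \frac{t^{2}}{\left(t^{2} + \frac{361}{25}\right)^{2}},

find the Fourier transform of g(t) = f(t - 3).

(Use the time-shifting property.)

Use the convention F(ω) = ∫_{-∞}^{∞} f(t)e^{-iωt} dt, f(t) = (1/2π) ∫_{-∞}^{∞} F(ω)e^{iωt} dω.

F[g](ω) = \frac{\pi \left(5 - 19 \left|{\omega}\right|\right) e^{- 3 i \omega - \frac{19 \left|{\omega}\right|}{5}}}{38}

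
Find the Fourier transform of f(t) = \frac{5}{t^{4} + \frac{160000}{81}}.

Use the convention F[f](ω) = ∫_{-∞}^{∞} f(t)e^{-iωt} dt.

F(ω) = \frac{27 \pi e^{- \frac{10 \sqrt{2} \left|{\omega}\right|}{3}} \sin{\left(\frac{10 \sqrt{2} \left|{\omega}\right|}{3} + \frac{\pi}{4} \right)}}{1600}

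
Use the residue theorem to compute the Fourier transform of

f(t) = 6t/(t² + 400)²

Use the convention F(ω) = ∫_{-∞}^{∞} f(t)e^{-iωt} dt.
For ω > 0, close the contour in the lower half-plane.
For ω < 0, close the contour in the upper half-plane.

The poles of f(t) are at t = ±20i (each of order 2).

Let g(z) = f(z)e^{-iωz}; for large |z| the factor e^{-iωz} decays in the lower half-plane when ω > 0 and in the upper half-plane when ω < 0.

Case ω > 0 (lower half-plane, clockwise contour ⇒ F(ω) = -2πi·ΣRes):
  Res_{z = - 20 i} g(z) = \frac{3 \omega e^{- 20 \omega}}{40} (pole of order 2)
  F(ω) = -2πi·ΣRes = - \frac{3 i \pi \omega e^{- 20 \omega}}{20}

Case ω < 0 (upper half-plane, counterclockwise contour ⇒ F(ω) = +2πi·ΣRes):
  Res_{z = 20 i} g(z) = - \frac{3 \omega e^{20 \omega}}{40} (pole of order 2)
  F(ω) = 2πi·ΣRes = - \frac{3 i \pi \omega e^{20 \omega}}{20}

Both cases combine into a single formula in |ω|:

F(ω) = - \frac{3 i \pi \omega e^{- 20 \left|{\omega}\right|}}{20}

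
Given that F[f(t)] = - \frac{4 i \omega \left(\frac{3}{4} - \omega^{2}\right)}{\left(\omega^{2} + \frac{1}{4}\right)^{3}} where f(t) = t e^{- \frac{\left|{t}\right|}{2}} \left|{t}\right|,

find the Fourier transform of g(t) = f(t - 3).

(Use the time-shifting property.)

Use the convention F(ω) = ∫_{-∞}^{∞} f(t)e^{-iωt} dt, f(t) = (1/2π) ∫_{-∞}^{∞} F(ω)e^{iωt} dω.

F[g](ω) = \frac{64 i \omega \left(4 \omega^{2} - 3\right) e^{- 3 i \omega}}{\left(4 \omega^{2} + 1\right)^{3}}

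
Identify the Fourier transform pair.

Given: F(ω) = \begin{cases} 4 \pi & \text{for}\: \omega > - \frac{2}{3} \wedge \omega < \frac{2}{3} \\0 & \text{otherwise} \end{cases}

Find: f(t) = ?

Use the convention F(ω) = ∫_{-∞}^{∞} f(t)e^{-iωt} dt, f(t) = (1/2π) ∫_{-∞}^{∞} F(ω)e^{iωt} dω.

f(t) = \frac{4 \sin{\left(\frac{2 t}{3} \right)}}{t}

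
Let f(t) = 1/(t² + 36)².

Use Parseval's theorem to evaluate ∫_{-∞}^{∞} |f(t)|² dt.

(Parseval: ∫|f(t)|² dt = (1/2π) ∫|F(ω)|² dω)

∫|f(t)|² dt = \frac{5 \pi}{4478976}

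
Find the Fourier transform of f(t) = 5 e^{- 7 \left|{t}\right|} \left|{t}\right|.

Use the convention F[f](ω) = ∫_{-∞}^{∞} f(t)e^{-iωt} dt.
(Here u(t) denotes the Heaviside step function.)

F(ω) = \frac{10 \left(49 - \omega^{2}\right)}{\left(\omega^{2} + 49\right)^{2}}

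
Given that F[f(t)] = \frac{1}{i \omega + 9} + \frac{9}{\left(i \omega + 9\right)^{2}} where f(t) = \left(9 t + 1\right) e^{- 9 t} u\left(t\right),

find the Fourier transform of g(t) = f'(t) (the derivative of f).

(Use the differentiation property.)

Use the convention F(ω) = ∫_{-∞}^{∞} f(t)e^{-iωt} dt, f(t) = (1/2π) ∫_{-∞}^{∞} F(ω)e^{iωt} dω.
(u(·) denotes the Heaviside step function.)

F[g](ω) = \frac{\omega \left(\omega - 18 i\right)}{\omega^{2} - 18 i \omega - 81}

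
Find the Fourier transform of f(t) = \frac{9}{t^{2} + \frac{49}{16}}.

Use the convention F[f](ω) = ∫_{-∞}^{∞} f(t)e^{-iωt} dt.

F(ω) = \frac{36 \pi e^{- \frac{7 \left|{\omega}\right|}{4}}}{7}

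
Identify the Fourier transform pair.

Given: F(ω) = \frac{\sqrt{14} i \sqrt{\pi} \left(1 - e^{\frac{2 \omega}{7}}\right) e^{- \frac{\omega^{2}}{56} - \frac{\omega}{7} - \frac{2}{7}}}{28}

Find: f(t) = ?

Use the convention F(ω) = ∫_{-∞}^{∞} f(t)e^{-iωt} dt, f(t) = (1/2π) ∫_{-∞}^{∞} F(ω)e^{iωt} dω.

f(t) = e^{- 14 t^{2}} \sin{\left(4 t \right)}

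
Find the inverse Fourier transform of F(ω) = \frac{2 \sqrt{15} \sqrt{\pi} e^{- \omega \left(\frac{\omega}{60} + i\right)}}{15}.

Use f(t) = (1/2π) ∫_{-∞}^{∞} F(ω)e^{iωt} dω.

f(t) = 2 e^{- 15 \left(t - 1\right)^{2}}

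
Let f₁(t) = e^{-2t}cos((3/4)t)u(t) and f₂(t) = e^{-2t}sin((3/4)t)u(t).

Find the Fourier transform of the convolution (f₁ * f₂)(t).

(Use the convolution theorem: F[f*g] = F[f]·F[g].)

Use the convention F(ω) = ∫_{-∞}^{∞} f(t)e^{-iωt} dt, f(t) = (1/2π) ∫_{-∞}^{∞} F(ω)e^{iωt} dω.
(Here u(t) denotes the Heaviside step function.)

F[f₁*f₂](ω) = \frac{192 \left(i \omega + 2\right)}{\left(16 \left(i \omega + 2\right)^{2} + 9\right)^{2}}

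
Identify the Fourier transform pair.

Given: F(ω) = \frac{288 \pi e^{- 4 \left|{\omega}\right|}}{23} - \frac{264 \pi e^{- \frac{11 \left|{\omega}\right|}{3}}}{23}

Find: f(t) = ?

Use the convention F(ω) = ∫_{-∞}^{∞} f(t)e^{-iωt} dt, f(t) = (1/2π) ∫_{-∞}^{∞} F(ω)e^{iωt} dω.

f(t) = \frac{8 t^{2}}{\left(t^{2} + \frac{121}{9}\right) \left(t^{2} + 16\right)}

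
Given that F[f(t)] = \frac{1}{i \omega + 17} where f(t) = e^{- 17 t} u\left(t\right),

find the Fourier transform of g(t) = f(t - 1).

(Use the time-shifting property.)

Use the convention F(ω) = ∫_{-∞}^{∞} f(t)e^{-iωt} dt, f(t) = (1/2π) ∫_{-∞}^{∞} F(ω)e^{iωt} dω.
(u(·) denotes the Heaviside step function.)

F[g](ω) = \frac{e^{- i \omega}}{i \omega + 17}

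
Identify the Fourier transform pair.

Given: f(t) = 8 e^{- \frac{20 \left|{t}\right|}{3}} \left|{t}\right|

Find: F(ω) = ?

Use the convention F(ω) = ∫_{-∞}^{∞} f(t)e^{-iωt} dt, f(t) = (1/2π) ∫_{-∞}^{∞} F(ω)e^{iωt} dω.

F(ω) = \frac{144 \left(400 - 9 \omega^{2}\right)}{\left(9 \omega^{2} + 400\right)^{2}}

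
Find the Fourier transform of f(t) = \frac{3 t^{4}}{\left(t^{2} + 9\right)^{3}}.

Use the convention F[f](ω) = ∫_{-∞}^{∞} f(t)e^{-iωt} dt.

F(ω) = \frac{3 \pi \left(3 \omega^{2} - 5 \left|{\omega}\right| + 1\right) e^{- 3 \left|{\omega}\right|}}{8}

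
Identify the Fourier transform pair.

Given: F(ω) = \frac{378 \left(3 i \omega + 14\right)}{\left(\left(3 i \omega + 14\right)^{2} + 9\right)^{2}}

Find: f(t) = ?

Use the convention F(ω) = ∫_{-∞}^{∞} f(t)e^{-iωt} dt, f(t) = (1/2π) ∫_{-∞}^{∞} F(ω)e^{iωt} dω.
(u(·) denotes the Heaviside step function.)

f(t) = 7 t e^{- \frac{14 t}{3}} \sin{\left(t \right)} u\left(t\right)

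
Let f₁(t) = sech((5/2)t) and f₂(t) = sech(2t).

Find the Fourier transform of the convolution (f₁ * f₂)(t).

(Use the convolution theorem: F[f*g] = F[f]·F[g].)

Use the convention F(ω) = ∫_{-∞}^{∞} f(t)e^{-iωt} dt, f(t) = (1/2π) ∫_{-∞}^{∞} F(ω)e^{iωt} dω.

F[f₁*f₂](ω) = \frac{\pi^{2}}{5 \cosh{\left(\frac{\pi \omega}{5} \right)} \cosh{\left(\frac{\pi \omega}{4} \right)}}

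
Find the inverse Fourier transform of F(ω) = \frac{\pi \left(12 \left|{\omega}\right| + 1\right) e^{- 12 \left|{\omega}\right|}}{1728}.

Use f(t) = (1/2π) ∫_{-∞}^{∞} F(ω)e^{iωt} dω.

f(t) = \frac{2}{\left(t^{2} + 144\right)^{2}}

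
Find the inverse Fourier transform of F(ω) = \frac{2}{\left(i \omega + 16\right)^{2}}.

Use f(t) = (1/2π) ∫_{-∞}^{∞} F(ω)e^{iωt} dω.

f(t) = 2 t e^{- 16 t} u\left(t\right)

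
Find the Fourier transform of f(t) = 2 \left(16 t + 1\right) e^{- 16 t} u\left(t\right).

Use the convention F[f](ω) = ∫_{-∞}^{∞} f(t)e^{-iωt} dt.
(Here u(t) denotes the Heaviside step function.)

F(ω) = \frac{2 \left(- i \omega - 32\right)}{\omega^{2} - 32 i \omega - 256}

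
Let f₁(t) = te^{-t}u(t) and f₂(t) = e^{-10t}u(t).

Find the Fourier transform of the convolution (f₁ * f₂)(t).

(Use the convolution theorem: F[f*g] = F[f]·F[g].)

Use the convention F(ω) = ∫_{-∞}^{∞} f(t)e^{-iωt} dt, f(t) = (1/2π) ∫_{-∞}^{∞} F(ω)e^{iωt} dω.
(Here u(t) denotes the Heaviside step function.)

F[f₁*f₂](ω) = \frac{1}{\left(i \omega + 1\right)^{2} \left(i \omega + 10\right)}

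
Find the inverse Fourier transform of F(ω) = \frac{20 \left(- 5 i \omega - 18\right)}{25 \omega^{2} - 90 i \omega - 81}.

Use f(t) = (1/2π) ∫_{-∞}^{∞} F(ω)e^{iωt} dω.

f(t) = 4 \left(\frac{9 t}{5} + 1\right) e^{- \frac{9 t}{5}} u\left(t\right)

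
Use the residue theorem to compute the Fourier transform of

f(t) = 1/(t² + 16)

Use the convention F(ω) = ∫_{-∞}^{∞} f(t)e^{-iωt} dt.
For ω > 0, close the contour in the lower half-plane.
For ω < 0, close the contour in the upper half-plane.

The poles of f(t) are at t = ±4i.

Let g(z) = f(z)e^{-iωz}; for large |z| the factor e^{-iωz} decays in the lower half-plane when ω > 0 and in the upper half-plane when ω < 0.

Case ω > 0 (lower half-plane, clockwise contour ⇒ F(ω) = -2πi·ΣRes):
  Res_{z = - 4 i} g(z) = \frac{i e^{- 4 \omega}}{8}
  F(ω) = -2πi·ΣRes = \frac{\pi e^{- 4 \omega}}{4}

Case ω < 0 (upper half-plane, counterclockwise contour ⇒ F(ω) = +2πi·ΣRes):
  Res_{z = 4 i} g(z) = - \frac{i e^{4 \omega}}{8}
  F(ω) = 2πi·ΣRes = \frac{\pi e^{4 \omega}}{4}

Both cases combine into a single formula in |ω|:

F(ω) = \frac{\pi e^{- 4 \left|{\omega}\right|}}{4}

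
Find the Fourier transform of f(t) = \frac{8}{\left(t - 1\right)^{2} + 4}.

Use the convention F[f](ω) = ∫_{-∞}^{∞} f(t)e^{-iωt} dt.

F(ω) = 4 \pi e^{- i \omega - 2 \left|{\omega}\right|}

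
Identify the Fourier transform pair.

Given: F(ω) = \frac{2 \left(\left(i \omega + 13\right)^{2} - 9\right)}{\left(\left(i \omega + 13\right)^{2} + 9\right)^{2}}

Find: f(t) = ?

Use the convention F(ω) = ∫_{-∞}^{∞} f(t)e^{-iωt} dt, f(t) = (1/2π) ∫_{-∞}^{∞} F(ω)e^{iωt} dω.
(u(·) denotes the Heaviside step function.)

f(t) = 2 t e^{- 13 t} \cos{\left(3 t \right)} u\left(t\right)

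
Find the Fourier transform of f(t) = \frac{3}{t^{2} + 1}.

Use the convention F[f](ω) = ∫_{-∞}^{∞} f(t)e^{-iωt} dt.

F(ω) = 3 \pi e^{- \left|{\omega}\right|}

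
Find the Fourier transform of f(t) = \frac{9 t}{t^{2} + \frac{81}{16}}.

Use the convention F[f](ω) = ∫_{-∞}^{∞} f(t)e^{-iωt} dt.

F(ω) = - 9 i \pi e^{- \frac{9 \left|{\omega}\right|}{4}} \operatorname{sign}{\left(\omega \right)}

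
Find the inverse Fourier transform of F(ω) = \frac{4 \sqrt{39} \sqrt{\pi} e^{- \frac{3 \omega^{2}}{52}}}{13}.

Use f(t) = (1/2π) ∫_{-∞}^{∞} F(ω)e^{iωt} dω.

f(t) = 4 e^{- \frac{13 t^{2}}{3}}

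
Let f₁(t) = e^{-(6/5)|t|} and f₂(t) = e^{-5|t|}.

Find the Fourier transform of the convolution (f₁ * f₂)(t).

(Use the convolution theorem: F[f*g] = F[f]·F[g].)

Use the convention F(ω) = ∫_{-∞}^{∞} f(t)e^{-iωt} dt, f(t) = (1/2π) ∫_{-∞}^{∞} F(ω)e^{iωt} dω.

F[f₁*f₂](ω) = \frac{600}{\left(\omega^{2} + 25\right) \left(25 \omega^{2} + 36\right)}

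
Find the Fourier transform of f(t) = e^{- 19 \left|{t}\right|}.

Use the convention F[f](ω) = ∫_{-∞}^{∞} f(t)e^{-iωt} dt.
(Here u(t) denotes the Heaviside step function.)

F(ω) = \frac{38}{\omega^{2} + 361}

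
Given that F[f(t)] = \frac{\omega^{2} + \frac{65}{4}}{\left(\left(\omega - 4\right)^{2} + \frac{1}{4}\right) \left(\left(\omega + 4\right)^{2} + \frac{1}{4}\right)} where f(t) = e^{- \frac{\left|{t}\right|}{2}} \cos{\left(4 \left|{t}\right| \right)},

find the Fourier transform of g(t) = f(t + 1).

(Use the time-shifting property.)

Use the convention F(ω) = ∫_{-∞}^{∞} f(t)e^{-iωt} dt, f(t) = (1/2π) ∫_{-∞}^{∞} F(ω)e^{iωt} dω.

F[g](ω) = \frac{\left(16 \omega^{2} + 260\right) e^{i \omega}}{16 \omega^{4} - 504 \omega^{2} + 4225}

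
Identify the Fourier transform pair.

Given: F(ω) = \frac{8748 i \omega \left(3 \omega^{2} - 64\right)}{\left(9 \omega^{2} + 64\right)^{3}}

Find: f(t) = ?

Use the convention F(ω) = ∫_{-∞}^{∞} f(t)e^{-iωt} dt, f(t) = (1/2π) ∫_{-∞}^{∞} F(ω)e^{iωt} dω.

f(t) = 9 t e^{- \frac{8 \left|{t}\right|}{3}} \left|{t}\right|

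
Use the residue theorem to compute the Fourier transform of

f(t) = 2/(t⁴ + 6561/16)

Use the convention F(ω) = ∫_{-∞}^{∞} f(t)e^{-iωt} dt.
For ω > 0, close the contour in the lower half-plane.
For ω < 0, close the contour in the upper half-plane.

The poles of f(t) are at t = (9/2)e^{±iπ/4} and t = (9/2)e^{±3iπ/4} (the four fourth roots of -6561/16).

Let g(z) = f(z)e^{-iωz}; for large |z| the factor e^{-iωz} decays in the lower half-plane when ω > 0 and in the upper half-plane when ω < 0.

Case ω > 0 (lower half-plane, clockwise contour ⇒ F(ω) = -2πi·ΣRes):
  Res_{z = - \frac{9 \sqrt{2}}{4} - \frac{9 \sqrt{2} i}{4}} g(z) = \frac{2 \sqrt{2} \left(1 + i\right) e^{\frac{9 \sqrt{2} \omega \left(-1 + i\right)}{4}}}{729}
  Res_{z = \frac{9 \sqrt{2}}{4} - \frac{9 \sqrt{2} i}{4}} g(z) = \frac{2 \sqrt{2} \left(-1 + i\right) e^{- \frac{9 \sqrt{2} \omega \left(1 + i\right)}{4}}}{729}
  F(ω) = -2πi·ΣRes = \frac{4 \sqrt{2} \pi \left(\left(1 - i\right) e^{\frac{9 \sqrt{2} i \omega}{2}} + 1 + i\right) e^{- \frac{9 \sqrt{2} \omega \left(1 + i\right)}{4}}}{729} = \frac{16 \pi e^{- \frac{9 \sqrt{2} \omega}{4}} \sin{\left(\frac{9 \sqrt{2} \omega}{4} + \frac{\pi}{4} \right)}}{729}

Case ω < 0 (upper half-plane, counterclockwise contour ⇒ F(ω) = +2πi·ΣRes):
  Res_{z = \frac{9 \sqrt{2}}{4} + \frac{9 \sqrt{2} i}{4}} g(z) = - \frac{2 \sqrt{2} \left(1 + i\right) e^{\frac{9 \sqrt{2} \omega \left(1 - i\right)}{4}}}{729}
  Res_{z = - \frac{9 \sqrt{2}}{4} + \frac{9 \sqrt{2} i}{4}} g(z) = \frac{2 \sqrt{2} \left(1 - i\right) e^{\frac{9 \sqrt{2} \omega \left(1 + i\right)}{4}}}{729}
  F(ω) = 2πi·ΣRes = - \frac{4 \sqrt{2} i \pi \left(\left(1 + i\right) e^{\frac{9 \sqrt{2} \omega \left(1 - i\right)}{4}} - \left(1 - i\right) e^{\frac{9 \sqrt{2} \omega \left(1 + i\right)}{4}}\right)}{729} = \frac{16 \pi e^{\frac{9 \sqrt{2} \omega}{4}} \cos{\left(\frac{9 \sqrt{2} \omega}{4} + \frac{\pi}{4} \right)}}{729}

Both cases combine into a single formula in |ω|:

F(ω) = \frac{16 \pi e^{- \frac{9 \sqrt{2} \left|{\omega}\right|}{4}} \sin{\left(\frac{9 \sqrt{2} \left|{\omega}\right|}{4} + \frac{\pi}{4} \right)}}{729}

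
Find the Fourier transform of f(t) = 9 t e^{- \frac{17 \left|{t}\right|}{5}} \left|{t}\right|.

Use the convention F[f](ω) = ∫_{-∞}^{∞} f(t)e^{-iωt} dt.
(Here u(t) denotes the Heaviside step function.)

F(ω) = \frac{22500 i \omega \left(25 \omega^{2} - 867\right)}{\left(25 \omega^{2} + 289\right)^{3}}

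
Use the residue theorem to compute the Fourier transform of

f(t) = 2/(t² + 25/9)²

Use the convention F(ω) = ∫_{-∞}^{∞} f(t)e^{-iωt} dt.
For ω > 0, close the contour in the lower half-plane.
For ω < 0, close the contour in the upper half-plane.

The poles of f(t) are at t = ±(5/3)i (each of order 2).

Let g(z) = f(z)e^{-iωz}; for large |z| the factor e^{-iωz} decays in the lower half-plane when ω > 0 and in the upper half-plane when ω < 0.

Case ω > 0 (lower half-plane, clockwise contour ⇒ F(ω) = -2πi·ΣRes):
  Res_{z = - \frac{5 i}{3}} g(z) = \frac{9 i \left(5 \omega + 3\right) e^{- \frac{5 \omega}{3}}}{250} (pole of order 2)
  F(ω) = -2πi·ΣRes = \frac{9 \pi \left(5 \omega + 3\right) e^{- \frac{5 \omega}{3}}}{125}

Case ω < 0 (upper half-plane, counterclockwise contour ⇒ F(ω) = +2πi·ΣRes):
  Res_{z = \frac{5 i}{3}} g(z) = \frac{9 i \left(5 \omega - 3\right) e^{\frac{5 \omega}{3}}}{250} (pole of order 2)
  F(ω) = 2πi·ΣRes = \frac{9 \pi \left(3 - 5 \omega\right) e^{\frac{5 \omega}{3}}}{125}

Both cases combine into a single formula in |ω|:

F(ω) = \frac{9 \pi \left(5 \left|{\omega}\right| + 3\right) e^{- \frac{5 \left|{\omega}\right|}{3}}}{125}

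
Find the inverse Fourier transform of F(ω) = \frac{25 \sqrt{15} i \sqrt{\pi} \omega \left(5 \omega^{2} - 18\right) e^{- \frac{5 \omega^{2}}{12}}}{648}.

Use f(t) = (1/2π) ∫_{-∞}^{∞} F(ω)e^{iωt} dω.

f(t) = t^{3} e^{- \frac{3 t^{2}}{5}}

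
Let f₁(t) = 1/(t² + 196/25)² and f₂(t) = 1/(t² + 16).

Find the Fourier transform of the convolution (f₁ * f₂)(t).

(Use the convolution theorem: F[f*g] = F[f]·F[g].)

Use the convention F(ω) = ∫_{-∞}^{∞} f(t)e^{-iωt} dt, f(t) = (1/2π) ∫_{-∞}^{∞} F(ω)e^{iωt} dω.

F[f₁*f₂](ω) = \frac{25 \pi^{2} \left(14 \left|{\omega}\right| + 5\right) e^{- \frac{34 \left|{\omega}\right|}{5}}}{21952}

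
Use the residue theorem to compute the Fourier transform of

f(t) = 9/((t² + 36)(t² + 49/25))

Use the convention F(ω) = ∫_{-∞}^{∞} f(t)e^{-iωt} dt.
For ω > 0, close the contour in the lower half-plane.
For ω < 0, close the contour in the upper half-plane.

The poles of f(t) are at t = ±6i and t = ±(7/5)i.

Let g(z) = f(z)e^{-iωz}; for large |z| the factor e^{-iωz} decays in the lower half-plane when ω > 0 and in the upper half-plane when ω < 0.

Case ω > 0 (lower half-plane, clockwise contour ⇒ F(ω) = -2πi·ΣRes):
  Res_{z = - 6 i} g(z) = - \frac{75 i e^{- 6 \omega}}{3404}
  Res_{z = - \frac{7 i}{5}} g(z) = \frac{1125 i e^{- \frac{7 \omega}{5}}}{11914}
  F(ω) = -2πi·ΣRes = - \frac{75 \pi e^{- 6 \omega}}{1702} + \frac{1125 \pi e^{- \frac{7 \omega}{5}}}{5957}

Case ω < 0 (upper half-plane, counterclockwise contour ⇒ F(ω) = +2πi·ΣRes):
  Res_{z = 6 i} g(z) = \frac{75 i e^{6 \omega}}{3404}
  Res_{z = \frac{7 i}{5}} g(z) = - \frac{1125 i e^{\frac{7 \omega}{5}}}{11914}
  F(ω) = 2πi·ΣRes = \frac{75 \pi \left(30 e^{\frac{7 \omega}{5}} - 7 e^{6 \omega}\right)}{11914}

Both cases combine into a single formula in |ω|:

F(ω) = - \frac{75 \pi e^{- 6 \left|{\omega}\right|}}{1702} + \frac{1125 \pi e^{- \frac{7 \left|{\omega}\right|}{5}}}{5957}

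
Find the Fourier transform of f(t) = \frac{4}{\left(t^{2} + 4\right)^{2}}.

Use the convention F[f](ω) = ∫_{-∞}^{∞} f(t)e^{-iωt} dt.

F(ω) = \frac{\pi \left(2 \left|{\omega}\right| + 1\right) e^{- 2 \left|{\omega}\right|}}{4}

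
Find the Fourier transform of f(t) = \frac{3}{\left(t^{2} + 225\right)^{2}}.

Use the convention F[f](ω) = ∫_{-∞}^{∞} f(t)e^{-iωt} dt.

F(ω) = \frac{\pi \left(15 \left|{\omega}\right| + 1\right) e^{- 15 \left|{\omega}\right|}}{2250}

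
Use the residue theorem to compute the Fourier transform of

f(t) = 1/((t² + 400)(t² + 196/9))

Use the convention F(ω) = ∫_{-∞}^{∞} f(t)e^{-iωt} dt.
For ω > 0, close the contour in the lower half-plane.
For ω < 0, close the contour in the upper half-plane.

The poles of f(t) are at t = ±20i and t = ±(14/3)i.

Let g(z) = f(z)e^{-iωz}; for large |z| the factor e^{-iωz} decays in the lower half-plane when ω > 0 and in the upper half-plane when ω < 0.

Case ω > 0 (lower half-plane, clockwise contour ⇒ F(ω) = -2πi·ΣRes):
  Res_{z = - 20 i} g(z) = - \frac{9 i e^{- 20 \omega}}{136160}
  Res_{z = - \frac{14 i}{3}} g(z) = \frac{27 i e^{- \frac{14 \omega}{3}}}{95312}
  F(ω) = -2πi·ΣRes = - \frac{9 \pi e^{- 20 \omega}}{68080} + \frac{27 \pi e^{- \frac{14 \omega}{3}}}{47656}

Case ω < 0 (upper half-plane, counterclockwise contour ⇒ F(ω) = +2πi·ΣRes):
  Res_{z = 20 i} g(z) = \frac{9 i e^{20 \omega}}{136160}
  Res_{z = \frac{14 i}{3}} g(z) = - \frac{27 i e^{\frac{14 \omega}{3}}}{95312}
  F(ω) = 2πi·ΣRes = \frac{9 \pi \left(30 e^{\frac{14 \omega}{3}} - 7 e^{20 \omega}\right)}{476560}

Both cases combine into a single formula in |ω|:

F(ω) = - \frac{9 \pi e^{- 20 \left|{\omega}\right|}}{68080} + \frac{27 \pi e^{- \frac{14 \left|{\omega}\right|}{3}}}{47656}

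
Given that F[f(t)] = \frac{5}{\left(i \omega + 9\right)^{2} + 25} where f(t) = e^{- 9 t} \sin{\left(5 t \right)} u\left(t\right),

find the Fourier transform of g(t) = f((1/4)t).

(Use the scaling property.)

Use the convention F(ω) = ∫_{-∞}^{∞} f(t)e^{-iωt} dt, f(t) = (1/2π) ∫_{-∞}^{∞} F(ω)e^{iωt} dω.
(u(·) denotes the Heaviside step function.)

F[g](ω) = \frac{20}{\left(4 i \omega + 9\right)^{2} + 25}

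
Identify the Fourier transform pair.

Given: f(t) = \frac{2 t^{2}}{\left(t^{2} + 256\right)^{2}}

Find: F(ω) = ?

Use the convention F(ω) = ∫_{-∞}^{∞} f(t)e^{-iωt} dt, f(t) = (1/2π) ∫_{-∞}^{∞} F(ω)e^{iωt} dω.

F(ω) = \frac{\pi \left(1 - 16 \left|{\omega}\right|\right) e^{- 16 \left|{\omega}\right|}}{16}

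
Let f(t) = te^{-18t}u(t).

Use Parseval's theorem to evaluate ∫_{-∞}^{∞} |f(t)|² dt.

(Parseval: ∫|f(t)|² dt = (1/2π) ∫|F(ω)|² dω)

∫|f(t)|² dt = \frac{1}{23328}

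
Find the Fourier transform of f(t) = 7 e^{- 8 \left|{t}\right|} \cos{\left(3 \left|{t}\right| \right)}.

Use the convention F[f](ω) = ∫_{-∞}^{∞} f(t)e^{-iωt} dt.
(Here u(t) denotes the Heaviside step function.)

F(ω) = \frac{112 \left(\omega^{2} + 73\right)}{\omega^{4} + 110 \omega^{2} + 5329}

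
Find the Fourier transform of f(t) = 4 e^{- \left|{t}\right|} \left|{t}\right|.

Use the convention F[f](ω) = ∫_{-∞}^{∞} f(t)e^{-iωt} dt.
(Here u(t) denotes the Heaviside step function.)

F(ω) = \frac{8 \left(1 - \omega^{2}\right)}{\left(\omega^{2} + 1\right)^{2}}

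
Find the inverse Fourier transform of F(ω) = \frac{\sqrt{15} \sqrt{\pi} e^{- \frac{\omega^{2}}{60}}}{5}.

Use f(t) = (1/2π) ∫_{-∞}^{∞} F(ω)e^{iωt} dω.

f(t) = 3 e^{- 15 t^{2}}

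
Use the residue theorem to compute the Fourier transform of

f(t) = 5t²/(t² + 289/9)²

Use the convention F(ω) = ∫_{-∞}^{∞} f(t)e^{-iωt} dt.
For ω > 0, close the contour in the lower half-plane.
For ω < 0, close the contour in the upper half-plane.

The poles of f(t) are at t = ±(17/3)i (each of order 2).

Let g(z) = f(z)e^{-iωz}; for large |z| the factor e^{-iωz} decays in the lower half-plane when ω > 0 and in the upper half-plane when ω < 0.

Case ω > 0 (lower half-plane, clockwise contour ⇒ F(ω) = -2πi·ΣRes):
  Res_{z = - \frac{17 i}{3}} g(z) = \frac{5 i \left(3 - 17 \omega\right) e^{- \frac{17 \omega}{3}}}{68} (pole of order 2)
  F(ω) = -2πi·ΣRes = \frac{5 \pi \left(3 - 17 \omega\right) e^{- \frac{17 \omega}{3}}}{34}

Case ω < 0 (upper half-plane, counterclockwise contour ⇒ F(ω) = +2πi·ΣRes):
  Res_{z = \frac{17 i}{3}} g(z) = \frac{5 i \left(- 17 \omega - 3\right) e^{\frac{17 \omega}{3}}}{68} (pole of order 2)
  F(ω) = 2πi·ΣRes = \frac{5 \pi \left(17 \omega + 3\right) e^{\frac{17 \omega}{3}}}{34}

Both cases combine into a single formula in |ω|:

F(ω) = \frac{5 \pi \left(3 - 17 \left|{\omega}\right|\right) e^{- \frac{17 \left|{\omega}\right|}{3}}}{34}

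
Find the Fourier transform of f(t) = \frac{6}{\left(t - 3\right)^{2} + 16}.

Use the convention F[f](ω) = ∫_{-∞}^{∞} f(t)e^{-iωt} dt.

F(ω) = \frac{3 \pi e^{- 3 i \omega - 4 \left|{\omega}\right|}}{2}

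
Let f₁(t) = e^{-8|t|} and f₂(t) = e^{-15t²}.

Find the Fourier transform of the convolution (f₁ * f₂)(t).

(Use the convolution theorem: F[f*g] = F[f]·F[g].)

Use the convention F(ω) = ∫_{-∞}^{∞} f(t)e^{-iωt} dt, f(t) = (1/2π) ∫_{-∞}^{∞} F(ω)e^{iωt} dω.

F[f₁*f₂](ω) = \frac{16 \sqrt{15} \sqrt{\pi} e^{- \frac{\omega^{2}}{60}}}{15 \left(\omega^{2} + 64\right)}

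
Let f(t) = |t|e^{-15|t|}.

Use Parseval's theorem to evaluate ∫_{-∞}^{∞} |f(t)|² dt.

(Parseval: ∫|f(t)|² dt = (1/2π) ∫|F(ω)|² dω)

∫|f(t)|² dt = \frac{1}{6750}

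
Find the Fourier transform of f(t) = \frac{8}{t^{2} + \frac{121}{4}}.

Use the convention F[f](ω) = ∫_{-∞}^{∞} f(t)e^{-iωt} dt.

F(ω) = \frac{16 \pi e^{- \frac{11 \left|{\omega}\right|}{2}}}{11}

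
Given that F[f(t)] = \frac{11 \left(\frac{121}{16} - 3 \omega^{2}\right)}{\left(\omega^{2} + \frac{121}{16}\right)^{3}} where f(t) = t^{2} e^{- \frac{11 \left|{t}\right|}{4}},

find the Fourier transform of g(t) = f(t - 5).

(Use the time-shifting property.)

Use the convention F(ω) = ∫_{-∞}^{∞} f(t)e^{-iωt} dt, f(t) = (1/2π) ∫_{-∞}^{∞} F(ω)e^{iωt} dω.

F[g](ω) = \frac{2816 \left(121 - 48 \omega^{2}\right) e^{- 5 i \omega}}{\left(16 \omega^{2} + 121\right)^{3}}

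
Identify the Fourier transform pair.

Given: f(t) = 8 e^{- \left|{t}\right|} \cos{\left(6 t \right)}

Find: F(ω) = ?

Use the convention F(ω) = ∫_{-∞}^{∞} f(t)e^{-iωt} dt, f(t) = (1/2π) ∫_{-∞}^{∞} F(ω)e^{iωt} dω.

F(ω) = \frac{16 \left(\omega^{2} + 37\right)}{\omega^{4} - 70 \omega^{2} + 1369}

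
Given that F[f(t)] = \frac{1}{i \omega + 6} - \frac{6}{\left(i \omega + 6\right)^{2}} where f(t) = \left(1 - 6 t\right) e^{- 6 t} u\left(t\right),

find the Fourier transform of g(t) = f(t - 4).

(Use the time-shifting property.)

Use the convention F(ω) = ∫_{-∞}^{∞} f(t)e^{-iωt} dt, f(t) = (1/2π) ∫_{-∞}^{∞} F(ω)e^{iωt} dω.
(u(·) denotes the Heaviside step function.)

F[g](ω) = \frac{i \omega e^{- 4 i \omega}}{- \omega^{2} + 12 i \omega + 36}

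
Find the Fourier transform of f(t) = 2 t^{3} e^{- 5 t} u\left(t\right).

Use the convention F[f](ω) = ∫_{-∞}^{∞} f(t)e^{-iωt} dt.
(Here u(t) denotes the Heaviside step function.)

F(ω) = \frac{12}{\left(i \omega + 5\right)^{4}}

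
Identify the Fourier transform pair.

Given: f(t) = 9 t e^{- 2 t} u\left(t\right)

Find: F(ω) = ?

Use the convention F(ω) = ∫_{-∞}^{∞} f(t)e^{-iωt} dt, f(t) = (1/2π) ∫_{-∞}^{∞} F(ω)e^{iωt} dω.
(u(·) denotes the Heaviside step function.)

F(ω) = \frac{9}{\left(i \omega + 2\right)^{2}}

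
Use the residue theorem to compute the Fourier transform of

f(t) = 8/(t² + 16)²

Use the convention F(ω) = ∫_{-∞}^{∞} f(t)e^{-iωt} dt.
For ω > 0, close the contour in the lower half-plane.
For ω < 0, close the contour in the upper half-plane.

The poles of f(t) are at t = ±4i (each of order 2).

Let g(z) = f(z)e^{-iωz}; for large |z| the factor e^{-iωz} decays in the lower half-plane when ω > 0 and in the upper half-plane when ω < 0.

Case ω > 0 (lower half-plane, clockwise contour ⇒ F(ω) = -2πi·ΣRes):
  Res_{z = - 4 i} g(z) = \frac{i \left(4 \omega + 1\right) e^{- 4 \omega}}{32} (pole of order 2)
  F(ω) = -2πi·ΣRes = \frac{\pi \left(4 \omega + 1\right) e^{- 4 \omega}}{16}

Case ω < 0 (upper half-plane, counterclockwise contour ⇒ F(ω) = +2πi·ΣRes):
  Res_{z = 4 i} g(z) = \frac{i \left(4 \omega - 1\right) e^{4 \omega}}{32} (pole of order 2)
  F(ω) = 2πi·ΣRes = \frac{\pi \left(1 - 4 \omega\right) e^{4 \omega}}{16}

Both cases combine into a single formula in |ω|:

F(ω) = \frac{\pi \left(4 \left|{\omega}\right| + 1\right) e^{- 4 \left|{\omega}\right|}}{16}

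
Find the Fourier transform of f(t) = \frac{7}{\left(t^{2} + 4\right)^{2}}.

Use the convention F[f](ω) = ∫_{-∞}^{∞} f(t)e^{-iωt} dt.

F(ω) = \frac{7 \pi \left(2 \left|{\omega}\right| + 1\right) e^{- 2 \left|{\omega}\right|}}{16}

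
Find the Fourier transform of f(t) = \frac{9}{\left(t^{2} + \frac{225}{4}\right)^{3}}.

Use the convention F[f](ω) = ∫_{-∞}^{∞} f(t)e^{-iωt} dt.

F(ω) = \frac{\pi \left(75 \omega^{2} + 30 \left|{\omega}\right| + 4\right) e^{- \frac{15 \left|{\omega}\right|}{2}}}{28125}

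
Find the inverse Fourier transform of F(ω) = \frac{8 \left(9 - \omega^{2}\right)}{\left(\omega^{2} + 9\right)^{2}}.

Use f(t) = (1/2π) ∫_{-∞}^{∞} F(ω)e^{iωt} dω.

f(t) = 4 e^{- 3 \left|{t}\right|} \left|{t}\right|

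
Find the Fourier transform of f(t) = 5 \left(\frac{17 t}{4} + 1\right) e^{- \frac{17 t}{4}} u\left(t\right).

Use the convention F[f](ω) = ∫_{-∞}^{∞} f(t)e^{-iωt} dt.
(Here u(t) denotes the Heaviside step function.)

F(ω) = \frac{40 \left(- 2 i \omega - 17\right)}{16 \omega^{2} - 136 i \omega - 289}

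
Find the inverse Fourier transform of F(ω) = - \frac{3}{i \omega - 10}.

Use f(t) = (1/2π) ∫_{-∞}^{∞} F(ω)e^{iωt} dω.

f(t) = 3 e^{10 t} u\left(- t\right)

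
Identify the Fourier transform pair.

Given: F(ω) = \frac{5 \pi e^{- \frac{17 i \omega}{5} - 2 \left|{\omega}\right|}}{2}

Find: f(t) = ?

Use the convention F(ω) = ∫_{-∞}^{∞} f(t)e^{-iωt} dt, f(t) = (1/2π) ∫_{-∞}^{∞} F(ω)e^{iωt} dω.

f(t) = \frac{5}{\left(t - \frac{17}{5}\right)^{2} + 4}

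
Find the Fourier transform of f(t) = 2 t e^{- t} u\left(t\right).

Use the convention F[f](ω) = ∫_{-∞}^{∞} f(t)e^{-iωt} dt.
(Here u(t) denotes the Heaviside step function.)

F(ω) = \frac{2}{\left(i \omega + 1\right)^{2}}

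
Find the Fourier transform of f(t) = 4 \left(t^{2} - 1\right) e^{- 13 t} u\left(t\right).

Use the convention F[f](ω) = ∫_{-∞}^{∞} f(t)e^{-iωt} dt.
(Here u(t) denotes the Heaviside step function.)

F(ω) = \frac{4 \left(2 i \omega - \left(i \omega + 13\right)^{3} + 26\right)}{\left(i \omega + 13\right)^{4}}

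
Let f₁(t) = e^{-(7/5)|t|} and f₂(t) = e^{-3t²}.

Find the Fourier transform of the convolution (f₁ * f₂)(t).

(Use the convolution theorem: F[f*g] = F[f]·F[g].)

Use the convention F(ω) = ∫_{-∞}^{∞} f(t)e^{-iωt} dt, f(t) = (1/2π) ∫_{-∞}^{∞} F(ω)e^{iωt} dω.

F[f₁*f₂](ω) = \frac{70 \sqrt{3} \sqrt{\pi} e^{- \frac{\omega^{2}}{12}}}{3 \left(25 \omega^{2} + 49\right)}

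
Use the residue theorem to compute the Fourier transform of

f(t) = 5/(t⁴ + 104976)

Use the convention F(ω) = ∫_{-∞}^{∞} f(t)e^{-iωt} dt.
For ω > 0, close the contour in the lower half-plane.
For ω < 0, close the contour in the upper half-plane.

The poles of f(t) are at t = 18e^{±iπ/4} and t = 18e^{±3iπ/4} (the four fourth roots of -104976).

Let g(z) = f(z)e^{-iωz}; for large |z| the factor e^{-iωz} decays in the lower half-plane when ω > 0 and in the upper half-plane when ω < 0.

Case ω > 0 (lower half-plane, clockwise contour ⇒ F(ω) = -2πi·ΣRes):
  Res_{z = - 9 \sqrt{2} - 9 \sqrt{2} i} g(z) = \frac{5 \sqrt{2} i \left(1 - i\right) e^{9 \sqrt{2} \omega \left(-1 + i\right)}}{46656}
  Res_{z = 9 \sqrt{2} - 9 \sqrt{2} i} g(z) = \frac{5 \sqrt{2} i \left(1 + i\right) e^{- 9 \sqrt{2} \omega \left(1 + i\right)}}{46656}
  F(ω) = -2πi·ΣRes = \frac{5 \sqrt{2} \pi \left(1 - i\right) \left(e^{18 \sqrt{2} i \omega} + i\right) e^{- 9 \sqrt{2} \omega \left(1 + i\right)}}{23328} = \frac{5 \pi e^{- 9 \sqrt{2} \omega} \sin{\left(9 \sqrt{2} \omega + \frac{\pi}{4} \right)}}{5832}

Case ω < 0 (upper half-plane, counterclockwise contour ⇒ F(ω) = +2πi·ΣRes):
  Res_{z = 9 \sqrt{2} + 9 \sqrt{2} i} g(z) = \frac{5 \sqrt{2} i \left(-1 + i\right) e^{9 \sqrt{2} \omega \left(1 - i\right)}}{46656}
  Res_{z = - 9 \sqrt{2} + 9 \sqrt{2} i} g(z) = \frac{5 \sqrt{2} \left(1 - i\right) e^{9 \sqrt{2} \omega \left(1 + i\right)}}{46656}
  F(ω) = 2πi·ΣRes = - \frac{5 \sqrt{2} i \pi \left(i \left(1 - i\right) e^{9 \sqrt{2} \omega \left(1 - i\right)} - \left(1 - i\right) e^{9 \sqrt{2} \omega \left(1 + i\right)}\right)}{23328} = \frac{5 \pi e^{9 \sqrt{2} \omega} \cos{\left(9 \sqrt{2} \omega + \frac{\pi}{4} \right)}}{5832}

Both cases combine into a single formula in |ω|:

F(ω) = \frac{5 \pi e^{- 9 \sqrt{2} \left|{\omega}\right|} \sin{\left(9 \sqrt{2} \left|{\omega}\right| + \frac{\pi}{4} \right)}}{5832}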